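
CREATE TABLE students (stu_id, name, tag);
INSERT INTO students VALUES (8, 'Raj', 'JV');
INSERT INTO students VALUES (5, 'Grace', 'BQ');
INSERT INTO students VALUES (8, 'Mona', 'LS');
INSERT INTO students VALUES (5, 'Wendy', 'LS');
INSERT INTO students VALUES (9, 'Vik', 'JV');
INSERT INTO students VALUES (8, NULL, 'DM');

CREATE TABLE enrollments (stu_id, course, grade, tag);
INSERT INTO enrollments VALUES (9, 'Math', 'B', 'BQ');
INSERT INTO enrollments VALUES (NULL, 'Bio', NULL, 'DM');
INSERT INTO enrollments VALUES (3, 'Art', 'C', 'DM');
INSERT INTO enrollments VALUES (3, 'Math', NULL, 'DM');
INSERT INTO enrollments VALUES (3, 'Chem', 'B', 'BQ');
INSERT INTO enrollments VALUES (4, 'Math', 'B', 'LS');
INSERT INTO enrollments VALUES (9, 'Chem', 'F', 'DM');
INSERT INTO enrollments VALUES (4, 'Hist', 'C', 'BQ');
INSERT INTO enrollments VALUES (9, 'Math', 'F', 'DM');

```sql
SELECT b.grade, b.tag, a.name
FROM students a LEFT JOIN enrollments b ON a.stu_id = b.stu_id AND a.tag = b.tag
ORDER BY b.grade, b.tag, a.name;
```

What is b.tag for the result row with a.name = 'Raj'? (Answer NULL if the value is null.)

NULL

LEFT JOIN keeps every row from `students`; unmatched rows get NULL for `enrollments`'s columns.
Matching on a.stu_id = b.stu_id AND a.tag = b.tag. A NULL in a compared column never satisfies the condition.
- a[0] stu_id=8, tag=JV → no match; kept with NULLs on the b side.
- a[1] stu_id=5, tag=BQ → no match; kept with NULLs on the b side.
- a[2] stu_id=8, tag=LS → no match; kept with NULLs on the b side.
- a[3] stu_id=5, tag=LS → no match; kept with NULLs on the b side.
- a[4] stu_id=9, tag=JV → no match; kept with NULLs on the b side.
- a[5] stu_id=8, tag=DM → no match; kept with NULLs on the b side.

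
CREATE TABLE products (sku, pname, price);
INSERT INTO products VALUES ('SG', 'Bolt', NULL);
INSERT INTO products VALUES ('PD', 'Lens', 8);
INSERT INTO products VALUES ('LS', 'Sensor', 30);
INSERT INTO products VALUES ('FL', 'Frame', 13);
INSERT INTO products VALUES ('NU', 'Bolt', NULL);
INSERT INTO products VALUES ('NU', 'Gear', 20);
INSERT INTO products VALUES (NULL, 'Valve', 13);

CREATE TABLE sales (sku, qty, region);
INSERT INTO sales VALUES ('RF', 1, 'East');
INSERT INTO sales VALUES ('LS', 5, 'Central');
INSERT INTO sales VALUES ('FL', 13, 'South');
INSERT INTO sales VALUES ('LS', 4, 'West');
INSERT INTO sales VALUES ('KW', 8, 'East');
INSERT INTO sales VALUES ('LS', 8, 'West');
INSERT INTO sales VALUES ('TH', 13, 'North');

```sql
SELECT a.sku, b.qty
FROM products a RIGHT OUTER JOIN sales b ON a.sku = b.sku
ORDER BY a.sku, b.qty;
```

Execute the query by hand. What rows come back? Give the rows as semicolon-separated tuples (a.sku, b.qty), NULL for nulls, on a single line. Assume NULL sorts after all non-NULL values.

(FL, 13); (LS, 4); (LS, 5); (LS, 8); (NULL, 1); (NULL, 8); (NULL, 13)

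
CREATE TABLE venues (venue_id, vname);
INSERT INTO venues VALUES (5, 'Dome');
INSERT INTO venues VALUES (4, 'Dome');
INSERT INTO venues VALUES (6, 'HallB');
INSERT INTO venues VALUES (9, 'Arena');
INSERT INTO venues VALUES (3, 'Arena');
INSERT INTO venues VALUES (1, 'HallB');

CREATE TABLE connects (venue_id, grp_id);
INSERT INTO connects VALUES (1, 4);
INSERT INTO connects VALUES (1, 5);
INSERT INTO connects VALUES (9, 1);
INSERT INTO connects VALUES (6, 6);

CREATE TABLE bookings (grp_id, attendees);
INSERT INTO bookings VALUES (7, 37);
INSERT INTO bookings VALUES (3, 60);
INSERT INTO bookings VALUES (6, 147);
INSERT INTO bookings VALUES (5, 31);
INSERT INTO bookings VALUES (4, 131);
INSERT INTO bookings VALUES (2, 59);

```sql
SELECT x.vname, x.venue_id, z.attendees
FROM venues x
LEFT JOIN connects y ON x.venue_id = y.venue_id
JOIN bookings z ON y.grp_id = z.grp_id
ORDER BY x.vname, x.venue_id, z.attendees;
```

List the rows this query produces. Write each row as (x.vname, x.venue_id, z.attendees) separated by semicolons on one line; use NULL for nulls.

(HallB, 1, 31); (HallB, 1, 131); (HallB, 6, 147)

Joins associate left-to-right: venues LEFT JOIN connects on venue_id gives 7 intermediate row(s).
Then INNER JOIN `bookings z` on grp_id: keep only rows whose y.grp_id appears in z.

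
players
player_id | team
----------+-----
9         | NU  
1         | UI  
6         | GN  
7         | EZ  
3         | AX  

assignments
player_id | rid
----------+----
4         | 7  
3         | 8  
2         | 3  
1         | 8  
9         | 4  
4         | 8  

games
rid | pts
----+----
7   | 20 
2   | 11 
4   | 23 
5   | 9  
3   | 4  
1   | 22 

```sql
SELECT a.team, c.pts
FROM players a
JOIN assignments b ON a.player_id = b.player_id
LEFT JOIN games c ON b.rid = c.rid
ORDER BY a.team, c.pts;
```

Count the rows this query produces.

3

Evaluate left to right. First `players a INNER JOIN assignments b` on player_id: 3 row(s).
Then LEFT JOIN `games c` on rid: each of those 3 rows is kept; rows whose b.rid has no match in c get NULL for c's columns.
Result: 3 row(s).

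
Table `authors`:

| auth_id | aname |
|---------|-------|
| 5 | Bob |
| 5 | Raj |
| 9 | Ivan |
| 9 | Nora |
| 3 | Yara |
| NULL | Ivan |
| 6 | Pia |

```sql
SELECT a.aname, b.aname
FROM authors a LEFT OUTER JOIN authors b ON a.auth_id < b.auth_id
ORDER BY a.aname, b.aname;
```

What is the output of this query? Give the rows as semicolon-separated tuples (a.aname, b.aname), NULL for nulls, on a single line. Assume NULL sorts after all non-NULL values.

(Bob, Ivan); (Bob, Nora); (Bob, Pia); (Ivan, NULL); (Ivan, NULL); (Nora, NULL); (Pia, Ivan); (Pia, Nora); (Raj, Ivan); (Raj, Nora); (Raj, Pia); (Yara, Bob); (Yara, Ivan); (Yara, Nora); (Yara, Pia); (Yara, Raj)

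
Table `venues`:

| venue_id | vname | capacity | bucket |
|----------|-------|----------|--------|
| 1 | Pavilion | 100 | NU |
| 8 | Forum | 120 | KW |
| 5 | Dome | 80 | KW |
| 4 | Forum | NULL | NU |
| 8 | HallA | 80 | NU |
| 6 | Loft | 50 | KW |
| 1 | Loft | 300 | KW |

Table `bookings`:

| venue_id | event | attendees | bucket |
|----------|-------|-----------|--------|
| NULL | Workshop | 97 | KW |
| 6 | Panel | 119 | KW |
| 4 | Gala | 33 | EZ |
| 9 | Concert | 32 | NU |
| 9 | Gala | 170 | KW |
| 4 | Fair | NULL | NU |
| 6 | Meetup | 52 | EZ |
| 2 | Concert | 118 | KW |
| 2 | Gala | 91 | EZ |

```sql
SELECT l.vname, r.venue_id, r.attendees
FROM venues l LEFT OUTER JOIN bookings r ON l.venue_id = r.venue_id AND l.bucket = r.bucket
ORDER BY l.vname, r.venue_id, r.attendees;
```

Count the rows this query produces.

7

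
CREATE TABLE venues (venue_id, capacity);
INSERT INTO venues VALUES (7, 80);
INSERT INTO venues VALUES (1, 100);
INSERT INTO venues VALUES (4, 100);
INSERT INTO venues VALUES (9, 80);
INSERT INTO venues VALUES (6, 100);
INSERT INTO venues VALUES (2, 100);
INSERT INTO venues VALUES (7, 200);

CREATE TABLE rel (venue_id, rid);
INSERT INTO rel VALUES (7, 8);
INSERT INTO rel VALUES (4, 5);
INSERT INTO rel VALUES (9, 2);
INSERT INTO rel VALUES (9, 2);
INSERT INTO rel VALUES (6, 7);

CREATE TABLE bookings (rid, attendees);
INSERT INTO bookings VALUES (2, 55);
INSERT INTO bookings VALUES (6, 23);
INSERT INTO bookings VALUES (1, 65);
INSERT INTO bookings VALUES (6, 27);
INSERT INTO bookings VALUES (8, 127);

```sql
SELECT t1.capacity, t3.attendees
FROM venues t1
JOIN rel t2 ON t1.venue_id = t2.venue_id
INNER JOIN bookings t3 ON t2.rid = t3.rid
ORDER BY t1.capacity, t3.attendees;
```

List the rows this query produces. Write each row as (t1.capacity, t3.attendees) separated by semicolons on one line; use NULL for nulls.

(80, 55); (80, 55); (80, 127); (200, 127)

Evaluate left to right. First `venues t1 INNER JOIN rel t2` on venue_id: 6 row(s).
Then INNER JOIN `bookings t3` on rid: keep only rows whose t2.rid appears in t3.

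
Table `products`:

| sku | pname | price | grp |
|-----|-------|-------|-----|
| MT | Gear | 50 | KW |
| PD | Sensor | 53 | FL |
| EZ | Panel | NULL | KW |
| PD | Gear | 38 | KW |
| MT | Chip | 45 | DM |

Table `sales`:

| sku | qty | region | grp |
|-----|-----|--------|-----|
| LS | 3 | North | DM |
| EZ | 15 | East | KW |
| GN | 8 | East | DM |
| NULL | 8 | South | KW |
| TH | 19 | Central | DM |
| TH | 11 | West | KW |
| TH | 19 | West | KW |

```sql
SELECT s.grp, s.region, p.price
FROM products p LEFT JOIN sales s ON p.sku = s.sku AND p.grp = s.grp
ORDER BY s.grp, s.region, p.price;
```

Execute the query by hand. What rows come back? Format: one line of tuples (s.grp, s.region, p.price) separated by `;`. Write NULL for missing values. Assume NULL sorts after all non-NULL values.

(KW, East, NULL); (NULL, NULL, 38); (NULL, NULL, 45); (NULL, NULL, 50); (NULL, NULL, 53)

LEFT JOIN keeps every row from `products`; unmatched rows get NULL for `sales`'s columns.
Matching on p.sku = s.sku AND p.grp = s.grp. A NULL in a compared column never satisfies the condition.
- p (sku=MT, grp=KW) has no partner → padded with NULL.
- p (sku=PD, grp=FL) has no partner → padded with NULL.
- p (sku=EZ, grp=KW) pairs with 1 row(s) of s.
- p (sku=PD, grp=KW) has no partner → padded with NULL.
- p (sku=MT, grp=DM) has no partner → padded with NULL.
After projecting and ordering:
s.grp | s.region | p.price
KW | East | NULL
NULL | NULL | 38
NULL | NULL | 45
NULL | NULL | 50
NULL | NULL | 53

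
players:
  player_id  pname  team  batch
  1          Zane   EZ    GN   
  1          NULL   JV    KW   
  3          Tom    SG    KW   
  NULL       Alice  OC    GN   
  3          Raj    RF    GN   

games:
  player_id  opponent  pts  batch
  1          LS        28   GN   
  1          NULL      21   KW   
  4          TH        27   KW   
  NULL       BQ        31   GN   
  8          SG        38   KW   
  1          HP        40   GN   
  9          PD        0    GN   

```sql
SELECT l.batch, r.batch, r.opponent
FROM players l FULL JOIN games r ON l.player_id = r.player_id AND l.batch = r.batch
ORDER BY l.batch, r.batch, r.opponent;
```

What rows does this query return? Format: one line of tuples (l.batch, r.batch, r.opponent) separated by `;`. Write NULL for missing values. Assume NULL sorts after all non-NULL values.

FULL OUTER JOIN keeps every row from both sides; unmatched rows get NULL for the other side's columns.
Matching on l.player_id = r.player_id AND l.batch = r.batch. A NULL in a compared column never satisfies the condition.
- player_id=1, batch=GN: 2 matching r row(s), so 2 row(s) emitted.
- player_id=1, batch=KW: 1 matching r row(s), so 1 row(s) emitted.
- player_id=3, batch=KW: no r row matches, row kept with r columns NULL.
- player_id=NULL, batch=GN: no r row matches, row kept with r columns NULL.
- player_id=3, batch=GN: no r row matches, row kept with r columns NULL.
- 4 row(s) from r found no l partner → padded with NULL.
After projecting and ordering:
l.batch | r.batch | r.opponent
GN | GN | HP
GN | GN | LS
GN | NULL | NULL
GN | NULL | NULL
KW | KW | NULL
KW | NULL | NULL
NULL | GN | BQ
NULL | GN | PD
NULL | KW | SG
NULL | KW | TH

(GN, GN, HP); (GN, GN, LS); (GN, NULL, NULL); (GN, NULL, NULL); (KW, KW, NULL); (KW, NULL, NULL); (NULL, GN, BQ); (NULL, GN, PD); (NULL, KW, SG); (NULL, KW, TH)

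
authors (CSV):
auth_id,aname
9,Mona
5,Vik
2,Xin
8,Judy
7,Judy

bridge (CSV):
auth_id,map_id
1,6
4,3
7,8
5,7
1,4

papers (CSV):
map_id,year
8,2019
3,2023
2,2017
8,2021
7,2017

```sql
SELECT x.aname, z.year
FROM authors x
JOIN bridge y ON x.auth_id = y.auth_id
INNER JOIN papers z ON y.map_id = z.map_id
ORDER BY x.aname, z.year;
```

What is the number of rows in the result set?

Evaluate left to right. First `authors x INNER JOIN bridge y` on auth_id: 2 row(s).
Then INNER JOIN `papers z` on map_id: keep only rows whose y.map_id appears in z.
Result: 3 row(s).

3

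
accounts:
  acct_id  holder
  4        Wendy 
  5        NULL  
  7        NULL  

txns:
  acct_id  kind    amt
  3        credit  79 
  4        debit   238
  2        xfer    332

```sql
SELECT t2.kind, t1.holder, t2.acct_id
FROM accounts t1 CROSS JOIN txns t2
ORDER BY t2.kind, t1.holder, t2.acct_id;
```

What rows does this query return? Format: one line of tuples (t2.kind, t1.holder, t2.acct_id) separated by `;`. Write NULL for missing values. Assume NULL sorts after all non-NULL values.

(credit, Wendy, 3); (credit, NULL, 3); (credit, NULL, 3); (debit, Wendy, 4); (debit, NULL, 4); (debit, NULL, 4); (xfer, Wendy, 2); (xfer, NULL, 2); (xfer, NULL, 2)

CROSS JOIN pairs every row of `accounts` with every row of `txns`: 3 × 3 = 9 rows.
After projecting and ordering:
t2.kind | t1.holder | t2.acct_id
credit | Wendy | 3
credit | NULL | 3
credit | NULL | 3
debit | Wendy | 4
debit | NULL | 4
debit | NULL | 4
xfer | Wendy | 2
xfer | NULL | 2
xfer | NULL | 2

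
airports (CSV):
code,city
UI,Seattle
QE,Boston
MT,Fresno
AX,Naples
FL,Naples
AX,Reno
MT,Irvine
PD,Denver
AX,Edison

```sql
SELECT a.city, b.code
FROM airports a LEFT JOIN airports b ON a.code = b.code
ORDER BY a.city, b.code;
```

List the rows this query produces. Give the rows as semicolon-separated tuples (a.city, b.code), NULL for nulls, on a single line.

(Boston, QE); (Denver, PD); (Edison, AX); (Edison, AX); (Edison, AX); (Fresno, MT); (Fresno, MT); (Irvine, MT); (Irvine, MT); (Naples, AX); (Naples, AX); (Naples, AX); (Naples, FL); (Reno, AX); (Reno, AX); (Reno, AX); (Seattle, UI)

LEFT JOIN keeps every row from `airports a`; unmatched rows get NULL for `airports b`'s columns.
Matching on a.code = b.code.
- a (code=UI) pairs with 1 row(s) of b.
- a (code=QE) pairs with 1 row(s) of b.
- a (code=MT) pairs with 2 row(s) of b.
- a (code=AX) pairs with 3 row(s) of b.
- a (code=FL) pairs with 1 row(s) of b.
- a (code=AX) pairs with 3 row(s) of b.
- a (code=MT) pairs with 2 row(s) of b.
- a (code=PD) pairs with 1 row(s) of b.
- a (code=AX) pairs with 3 row(s) of b.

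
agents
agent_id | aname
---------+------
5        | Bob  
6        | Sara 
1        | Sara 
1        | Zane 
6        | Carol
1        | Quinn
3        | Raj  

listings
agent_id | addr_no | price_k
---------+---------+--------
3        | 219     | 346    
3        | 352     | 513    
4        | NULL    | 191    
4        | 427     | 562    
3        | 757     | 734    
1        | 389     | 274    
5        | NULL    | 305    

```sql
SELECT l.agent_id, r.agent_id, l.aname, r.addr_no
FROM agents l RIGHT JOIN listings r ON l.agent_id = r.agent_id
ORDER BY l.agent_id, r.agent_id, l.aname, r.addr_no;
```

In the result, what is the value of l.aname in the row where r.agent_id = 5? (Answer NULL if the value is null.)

Bob

RIGHT JOIN keeps every row from `listings`; unmatched rows get NULL for `agents`'s columns.
Matching on l.agent_id = r.agent_id.
Matched pairs: 7; unmatched r rows kept: 2.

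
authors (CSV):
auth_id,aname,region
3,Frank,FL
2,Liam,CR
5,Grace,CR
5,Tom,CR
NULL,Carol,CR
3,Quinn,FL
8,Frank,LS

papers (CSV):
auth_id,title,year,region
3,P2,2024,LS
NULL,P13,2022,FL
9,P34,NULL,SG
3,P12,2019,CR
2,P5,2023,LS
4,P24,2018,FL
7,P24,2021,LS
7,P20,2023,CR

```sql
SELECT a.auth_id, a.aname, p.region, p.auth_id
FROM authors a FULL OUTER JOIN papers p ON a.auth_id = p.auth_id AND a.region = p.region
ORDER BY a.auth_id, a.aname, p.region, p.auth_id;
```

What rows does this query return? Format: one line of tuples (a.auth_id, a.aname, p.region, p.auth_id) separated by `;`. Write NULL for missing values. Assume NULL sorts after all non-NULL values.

(2, Liam, NULL, NULL); (3, Frank, NULL, NULL); (3, Quinn, NULL, NULL); (5, Grace, NULL, NULL); (5, Tom, NULL, NULL); (8, Frank, NULL, NULL); (NULL, Carol, NULL, NULL); (NULL, NULL, CR, 3); (NULL, NULL, CR, 7); (NULL, NULL, FL, 4); (NULL, NULL, FL, NULL); (NULL, NULL, LS, 2); (NULL, NULL, LS, 3); (NULL, NULL, LS, 7); (NULL, NULL, SG, 9)

FULL OUTER JOIN keeps every row from both sides; unmatched rows get NULL for the other side's columns.
Matching on a.auth_id = p.auth_id AND a.region = p.region. A NULL in a compared column never satisfies the condition.
- auth_id=3, region=FL: no p row matches, row kept with p columns NULL.
- auth_id=2, region=CR: no p row matches, row kept with p columns NULL.
- auth_id=5, region=CR: no p row matches, row kept with p columns NULL.
- auth_id=5, region=CR: no p row matches, row kept with p columns NULL.
- auth_id=NULL, region=CR: no p row matches, row kept with p columns NULL.
- auth_id=3, region=FL: no p row matches, row kept with p columns NULL.
- auth_id=8, region=LS: no p row matches, row kept with p columns NULL.
- plus 8 unmatched p row(s), each kept with NULL a columns.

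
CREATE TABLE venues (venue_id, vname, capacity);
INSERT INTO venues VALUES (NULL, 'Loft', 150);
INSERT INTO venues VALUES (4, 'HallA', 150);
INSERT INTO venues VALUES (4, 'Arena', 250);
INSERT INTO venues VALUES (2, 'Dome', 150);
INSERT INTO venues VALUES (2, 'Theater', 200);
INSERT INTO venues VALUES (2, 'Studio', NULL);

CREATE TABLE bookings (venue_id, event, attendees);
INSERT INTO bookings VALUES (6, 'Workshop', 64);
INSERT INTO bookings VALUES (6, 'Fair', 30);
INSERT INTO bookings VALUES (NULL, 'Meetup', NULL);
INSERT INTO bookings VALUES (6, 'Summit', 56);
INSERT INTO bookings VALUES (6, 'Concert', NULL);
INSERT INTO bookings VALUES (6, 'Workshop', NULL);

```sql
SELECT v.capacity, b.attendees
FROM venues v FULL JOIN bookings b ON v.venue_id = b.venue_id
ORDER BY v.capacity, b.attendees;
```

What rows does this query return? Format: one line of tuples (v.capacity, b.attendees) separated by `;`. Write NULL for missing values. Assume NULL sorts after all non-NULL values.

FULL OUTER JOIN keeps every row from both sides; unmatched rows get NULL for the other side's columns.
Matching on v.venue_id = b.venue_id. A NULL in a compared column never satisfies the condition.
- venue_id=NULL: no b row matches, row kept with b columns NULL.
- venue_id=4: no b row matches, row kept with b columns NULL.
- venue_id=4: no b row matches, row kept with b columns NULL.
- venue_id=2: no b row matches, row kept with b columns NULL.
- venue_id=2: no b row matches, row kept with b columns NULL.
- venue_id=2: no b row matches, row kept with b columns NULL.
- 6 b row(s) had no v match → kept, v columns NULL.

(150, NULL); (150, NULL); (150, NULL); (200, NULL); (250, NULL); (NULL, 30); (NULL, 56); (NULL, 64); (NULL, NULL); (NULL, NULL); (NULL, NULL); (NULL, NULL)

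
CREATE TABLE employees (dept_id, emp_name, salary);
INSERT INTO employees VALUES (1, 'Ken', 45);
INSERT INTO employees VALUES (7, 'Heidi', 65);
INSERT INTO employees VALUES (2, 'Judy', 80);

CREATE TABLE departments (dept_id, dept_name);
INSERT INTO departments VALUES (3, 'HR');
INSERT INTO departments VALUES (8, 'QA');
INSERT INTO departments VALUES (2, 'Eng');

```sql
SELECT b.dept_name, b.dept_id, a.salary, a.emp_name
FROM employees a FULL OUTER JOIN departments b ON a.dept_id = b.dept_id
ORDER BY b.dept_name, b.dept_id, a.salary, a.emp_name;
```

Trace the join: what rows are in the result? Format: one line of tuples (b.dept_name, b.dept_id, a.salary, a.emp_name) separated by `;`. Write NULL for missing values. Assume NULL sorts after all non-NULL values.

(Eng, 2, 80, Judy); (HR, 3, NULL, NULL); (QA, 8, NULL, NULL); (NULL, NULL, 45, Ken); (NULL, NULL, 65, Heidi)

FULL OUTER JOIN keeps every row from both sides; unmatched rows get NULL for the other side's columns.
Matching on a.dept_id = b.dept_id.
- a row (dept_id=1): no match → kept, b columns NULL.
- a row (dept_id=7): no match → kept, b columns NULL.
- a row (dept_id=2): matches 1 b row(s) → 1 output row(s).
- plus 2 unmatched b row(s), each kept with NULL a columns.
After projecting and ordering:
b.dept_name | b.dept_id | a.salary | a.emp_name
Eng | 2 | 80 | Judy
HR | 3 | NULL | NULL
QA | 8 | NULL | NULL
NULL | NULL | 45 | Ken
NULL | NULL | 65 | Heidi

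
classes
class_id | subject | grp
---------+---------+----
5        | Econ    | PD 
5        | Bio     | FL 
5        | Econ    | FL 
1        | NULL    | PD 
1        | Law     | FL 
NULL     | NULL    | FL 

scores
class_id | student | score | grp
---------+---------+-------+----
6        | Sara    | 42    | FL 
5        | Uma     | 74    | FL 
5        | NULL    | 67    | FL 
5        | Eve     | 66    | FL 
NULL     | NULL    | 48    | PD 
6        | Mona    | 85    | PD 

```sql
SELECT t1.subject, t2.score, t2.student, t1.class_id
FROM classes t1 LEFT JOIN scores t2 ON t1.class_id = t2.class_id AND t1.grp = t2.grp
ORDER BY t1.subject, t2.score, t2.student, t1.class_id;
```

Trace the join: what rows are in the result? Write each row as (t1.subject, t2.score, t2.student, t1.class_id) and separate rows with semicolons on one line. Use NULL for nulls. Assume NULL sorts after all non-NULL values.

(Bio, 66, Eve, 5); (Bio, 67, NULL, 5); (Bio, 74, Uma, 5); (Econ, 66, Eve, 5); (Econ, 67, NULL, 5); (Econ, 74, Uma, 5); (Econ, NULL, NULL, 5); (Law, NULL, NULL, 1); (NULL, NULL, NULL, 1); (NULL, NULL, NULL, NULL)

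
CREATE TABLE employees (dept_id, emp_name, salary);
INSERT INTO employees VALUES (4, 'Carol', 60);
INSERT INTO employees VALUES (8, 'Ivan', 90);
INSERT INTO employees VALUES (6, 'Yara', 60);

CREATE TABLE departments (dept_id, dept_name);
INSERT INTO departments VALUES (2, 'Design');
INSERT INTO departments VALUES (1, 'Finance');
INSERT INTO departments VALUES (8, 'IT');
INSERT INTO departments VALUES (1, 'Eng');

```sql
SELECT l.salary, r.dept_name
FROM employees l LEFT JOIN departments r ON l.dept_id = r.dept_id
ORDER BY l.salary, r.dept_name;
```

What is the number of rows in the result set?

LEFT JOIN keeps every row from `employees`; unmatched rows get NULL for `departments`'s columns.
Matching on l.dept_id = r.dept_id.
- l[0] dept_id=4 → no match; kept with NULLs on the r side.
- l[1] dept_id=8 → 1 match(es) in r → 1 row(s).
- l[2] dept_id=6 → no match; kept with NULLs on the r side.
Total: 1 matched + 2 padded = 3 rows.

3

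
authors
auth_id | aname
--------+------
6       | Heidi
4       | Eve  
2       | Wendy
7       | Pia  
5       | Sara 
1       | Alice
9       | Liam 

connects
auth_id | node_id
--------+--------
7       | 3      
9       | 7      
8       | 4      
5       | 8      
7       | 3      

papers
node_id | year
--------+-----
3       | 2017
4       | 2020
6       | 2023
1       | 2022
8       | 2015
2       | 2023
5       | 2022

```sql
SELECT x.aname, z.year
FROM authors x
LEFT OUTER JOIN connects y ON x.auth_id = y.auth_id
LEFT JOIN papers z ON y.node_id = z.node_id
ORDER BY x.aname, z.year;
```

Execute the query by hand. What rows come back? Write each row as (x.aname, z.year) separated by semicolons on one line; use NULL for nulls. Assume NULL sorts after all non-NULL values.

(Alice, NULL); (Eve, NULL); (Heidi, NULL); (Liam, NULL); (Pia, 2017); (Pia, 2017); (Sara, 2015); (Wendy, NULL)

Joins associate left-to-right: authors LEFT JOIN connects on auth_id gives 8 intermediate row(s).
Then LEFT JOIN `papers z` on node_id: each of those 8 rows is kept; rows whose y.node_id has no match in z get NULL for z's columns.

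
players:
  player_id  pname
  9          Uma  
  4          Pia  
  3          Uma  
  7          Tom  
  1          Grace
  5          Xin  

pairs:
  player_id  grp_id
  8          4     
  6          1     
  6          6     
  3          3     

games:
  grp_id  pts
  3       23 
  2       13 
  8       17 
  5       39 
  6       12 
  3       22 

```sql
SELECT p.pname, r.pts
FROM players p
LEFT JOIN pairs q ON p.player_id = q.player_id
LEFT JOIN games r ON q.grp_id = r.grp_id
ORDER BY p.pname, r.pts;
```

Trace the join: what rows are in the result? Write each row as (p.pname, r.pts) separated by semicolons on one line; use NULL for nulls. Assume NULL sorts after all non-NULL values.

(Grace, NULL); (Pia, NULL); (Tom, NULL); (Uma, 22); (Uma, 23); (Uma, NULL); (Xin, NULL)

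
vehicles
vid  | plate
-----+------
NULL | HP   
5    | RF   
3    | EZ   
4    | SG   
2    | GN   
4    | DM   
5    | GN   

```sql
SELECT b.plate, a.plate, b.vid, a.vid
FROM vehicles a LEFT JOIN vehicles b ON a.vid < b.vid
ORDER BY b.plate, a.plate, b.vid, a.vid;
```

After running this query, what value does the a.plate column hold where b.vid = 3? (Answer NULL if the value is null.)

GN

LEFT JOIN keeps every row from `vehicles a`; unmatched rows get NULL for `vehicles b`'s columns.
Matching on a.vid < b.vid. A NULL in a compared column never satisfies the condition.
Matched pairs: 13; unmatched a rows kept: 3.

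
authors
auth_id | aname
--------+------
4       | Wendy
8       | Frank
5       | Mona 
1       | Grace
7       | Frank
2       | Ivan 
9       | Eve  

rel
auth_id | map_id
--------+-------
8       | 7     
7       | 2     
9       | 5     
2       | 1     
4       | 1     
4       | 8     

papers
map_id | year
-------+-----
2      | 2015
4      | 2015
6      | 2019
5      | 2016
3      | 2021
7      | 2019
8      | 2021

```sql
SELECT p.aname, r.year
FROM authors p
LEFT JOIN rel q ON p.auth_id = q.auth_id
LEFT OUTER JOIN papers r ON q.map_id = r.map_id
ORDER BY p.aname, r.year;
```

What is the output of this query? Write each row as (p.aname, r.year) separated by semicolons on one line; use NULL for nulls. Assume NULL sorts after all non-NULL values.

Joins associate left-to-right: authors LEFT JOIN rel on auth_id gives 8 intermediate row(s).
Then LEFT JOIN `papers r` on map_id: each of those 8 rows is kept; rows whose q.map_id has no match in r get NULL for r's columns.

(Eve, 2016); (Frank, 2015); (Frank, 2019); (Grace, NULL); (Ivan, NULL); (Mona, NULL); (Wendy, 2021); (Wendy, NULL)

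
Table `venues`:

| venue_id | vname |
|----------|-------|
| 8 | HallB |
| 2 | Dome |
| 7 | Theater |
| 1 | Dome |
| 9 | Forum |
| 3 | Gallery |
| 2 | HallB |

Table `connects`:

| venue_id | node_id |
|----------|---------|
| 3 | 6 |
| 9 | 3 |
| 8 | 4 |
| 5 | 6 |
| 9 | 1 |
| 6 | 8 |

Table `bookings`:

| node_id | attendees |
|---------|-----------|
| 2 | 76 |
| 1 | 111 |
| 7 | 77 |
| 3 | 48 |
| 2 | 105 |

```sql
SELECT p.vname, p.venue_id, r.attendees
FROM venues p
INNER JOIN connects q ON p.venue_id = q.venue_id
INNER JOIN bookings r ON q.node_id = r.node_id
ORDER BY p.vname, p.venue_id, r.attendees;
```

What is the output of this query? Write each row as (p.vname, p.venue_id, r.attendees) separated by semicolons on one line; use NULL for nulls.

Joins associate left-to-right: venues INNER JOIN connects on venue_id gives 4 intermediate row(s).
Then INNER JOIN `bookings r` on node_id: keep only rows whose q.node_id appears in r.

(Forum, 9, 48); (Forum, 9, 111)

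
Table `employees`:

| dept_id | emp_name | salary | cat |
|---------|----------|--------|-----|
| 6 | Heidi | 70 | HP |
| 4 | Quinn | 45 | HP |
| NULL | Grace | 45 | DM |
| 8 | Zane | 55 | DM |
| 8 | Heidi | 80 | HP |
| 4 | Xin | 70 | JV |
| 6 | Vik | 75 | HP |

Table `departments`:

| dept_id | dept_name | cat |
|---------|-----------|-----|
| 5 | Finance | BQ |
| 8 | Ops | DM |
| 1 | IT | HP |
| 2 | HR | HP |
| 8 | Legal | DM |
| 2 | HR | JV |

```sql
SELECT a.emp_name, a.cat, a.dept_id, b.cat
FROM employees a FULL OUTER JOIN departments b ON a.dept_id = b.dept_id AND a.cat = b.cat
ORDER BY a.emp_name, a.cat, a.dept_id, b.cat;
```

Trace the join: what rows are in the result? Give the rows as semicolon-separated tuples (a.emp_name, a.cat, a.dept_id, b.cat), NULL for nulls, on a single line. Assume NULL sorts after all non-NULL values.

(Grace, DM, NULL, NULL); (Heidi, HP, 6, NULL); (Heidi, HP, 8, NULL); (Quinn, HP, 4, NULL); (Vik, HP, 6, NULL); (Xin, JV, 4, NULL); (Zane, DM, 8, DM); (Zane, DM, 8, DM); (NULL, NULL, NULL, BQ); (NULL, NULL, NULL, HP); (NULL, NULL, NULL, HP); (NULL, NULL, NULL, JV)

FULL OUTER JOIN keeps every row from both sides; unmatched rows get NULL for the other side's columns.
Matching on a.dept_id = b.dept_id AND a.cat = b.cat. A NULL in a compared column never satisfies the condition.
- a (dept_id=6, cat=HP) has no partner → padded with NULL.
- a (dept_id=4, cat=HP) has no partner → padded with NULL.
- a (dept_id=NULL, cat=DM) has no partner → padded with NULL.
- a (dept_id=8, cat=DM) pairs with 2 row(s) of b.
- a (dept_id=8, cat=HP) has no partner → padded with NULL.
- a (dept_id=4, cat=JV) has no partner → padded with NULL.
- a (dept_id=6, cat=HP) has no partner → padded with NULL.
- 4 b row(s) had no a match → kept, a columns NULL.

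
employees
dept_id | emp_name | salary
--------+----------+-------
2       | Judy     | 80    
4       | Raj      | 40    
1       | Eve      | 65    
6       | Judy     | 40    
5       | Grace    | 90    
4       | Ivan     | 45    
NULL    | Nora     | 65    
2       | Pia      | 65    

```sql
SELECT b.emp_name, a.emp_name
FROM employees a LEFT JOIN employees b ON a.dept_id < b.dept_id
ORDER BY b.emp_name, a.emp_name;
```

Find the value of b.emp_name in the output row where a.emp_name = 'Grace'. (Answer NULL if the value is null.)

Judy

LEFT JOIN keeps every row from `employees a`; unmatched rows get NULL for `employees b`'s columns.
Matching on a.dept_id < b.dept_id. A NULL in a compared column never satisfies the condition.
- a (dept_id=2) pairs with 4 row(s) of b.
- a (dept_id=4) pairs with 2 row(s) of b.
- a (dept_id=1) pairs with 6 row(s) of b.
- a (dept_id=6) has no partner → padded with NULL.
- a (dept_id=5) pairs with 1 row(s) of b.
- a (dept_id=4) pairs with 2 row(s) of b.
- a (dept_id=NULL) has no partner → padded with NULL.
- a (dept_id=2) pairs with 4 row(s) of b.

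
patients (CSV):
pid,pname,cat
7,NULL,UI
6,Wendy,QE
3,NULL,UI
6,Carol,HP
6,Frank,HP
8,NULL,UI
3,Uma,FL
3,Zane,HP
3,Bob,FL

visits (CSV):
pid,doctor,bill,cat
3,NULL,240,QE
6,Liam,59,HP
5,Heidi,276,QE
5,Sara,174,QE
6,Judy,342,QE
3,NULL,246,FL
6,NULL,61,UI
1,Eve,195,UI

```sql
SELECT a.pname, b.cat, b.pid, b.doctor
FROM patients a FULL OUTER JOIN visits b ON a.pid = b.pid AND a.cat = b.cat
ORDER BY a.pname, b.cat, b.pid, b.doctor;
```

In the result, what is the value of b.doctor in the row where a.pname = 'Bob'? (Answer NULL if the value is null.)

NULL

FULL OUTER JOIN keeps every row from both sides; unmatched rows get NULL for the other side's columns.
Matching on a.pid = b.pid AND a.cat = b.cat.
Matched pairs: 5; unmatched a rows kept: 4; unmatched b rows kept: 5.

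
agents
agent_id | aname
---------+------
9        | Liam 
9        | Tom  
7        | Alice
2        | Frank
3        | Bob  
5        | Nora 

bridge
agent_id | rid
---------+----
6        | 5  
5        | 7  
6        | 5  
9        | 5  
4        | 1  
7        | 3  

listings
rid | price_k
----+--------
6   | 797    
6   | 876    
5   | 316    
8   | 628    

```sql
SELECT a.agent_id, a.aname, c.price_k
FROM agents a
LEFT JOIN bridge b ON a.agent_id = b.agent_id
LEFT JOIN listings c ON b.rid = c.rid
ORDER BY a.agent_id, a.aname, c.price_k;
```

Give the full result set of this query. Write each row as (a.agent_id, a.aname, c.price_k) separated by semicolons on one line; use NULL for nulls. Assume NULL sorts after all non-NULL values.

Evaluate left to right. First `agents a LEFT JOIN bridge b` on agent_id: 6 row(s).
Then LEFT JOIN `listings c` on rid: each of those 6 rows is kept; rows whose b.rid has no match in c get NULL for c's columns.

(2, Frank, NULL); (3, Bob, NULL); (5, Nora, NULL); (7, Alice, NULL); (9, Liam, 316); (9, Tom, 316)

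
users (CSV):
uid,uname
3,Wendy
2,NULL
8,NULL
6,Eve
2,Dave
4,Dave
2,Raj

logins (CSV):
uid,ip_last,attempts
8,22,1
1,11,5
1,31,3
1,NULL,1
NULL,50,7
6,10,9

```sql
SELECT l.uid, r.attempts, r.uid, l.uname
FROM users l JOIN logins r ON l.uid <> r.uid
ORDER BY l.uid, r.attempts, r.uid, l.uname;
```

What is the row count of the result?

INNER JOIN keeps only pairs where the ON condition holds.
Matching on l.uid <> r.uid. A NULL in a compared column never satisfies the condition.
Matched pairs: 33.
Total: 33 rows.

33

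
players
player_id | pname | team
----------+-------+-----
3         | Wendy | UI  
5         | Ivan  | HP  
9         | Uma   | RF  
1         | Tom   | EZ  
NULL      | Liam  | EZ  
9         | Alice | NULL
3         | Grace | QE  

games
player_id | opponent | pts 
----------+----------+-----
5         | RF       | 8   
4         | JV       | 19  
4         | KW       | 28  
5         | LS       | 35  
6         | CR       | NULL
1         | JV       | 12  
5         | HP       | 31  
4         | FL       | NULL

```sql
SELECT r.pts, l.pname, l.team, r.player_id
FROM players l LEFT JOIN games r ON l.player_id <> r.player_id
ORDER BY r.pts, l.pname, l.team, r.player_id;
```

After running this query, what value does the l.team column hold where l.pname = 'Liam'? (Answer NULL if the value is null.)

EZ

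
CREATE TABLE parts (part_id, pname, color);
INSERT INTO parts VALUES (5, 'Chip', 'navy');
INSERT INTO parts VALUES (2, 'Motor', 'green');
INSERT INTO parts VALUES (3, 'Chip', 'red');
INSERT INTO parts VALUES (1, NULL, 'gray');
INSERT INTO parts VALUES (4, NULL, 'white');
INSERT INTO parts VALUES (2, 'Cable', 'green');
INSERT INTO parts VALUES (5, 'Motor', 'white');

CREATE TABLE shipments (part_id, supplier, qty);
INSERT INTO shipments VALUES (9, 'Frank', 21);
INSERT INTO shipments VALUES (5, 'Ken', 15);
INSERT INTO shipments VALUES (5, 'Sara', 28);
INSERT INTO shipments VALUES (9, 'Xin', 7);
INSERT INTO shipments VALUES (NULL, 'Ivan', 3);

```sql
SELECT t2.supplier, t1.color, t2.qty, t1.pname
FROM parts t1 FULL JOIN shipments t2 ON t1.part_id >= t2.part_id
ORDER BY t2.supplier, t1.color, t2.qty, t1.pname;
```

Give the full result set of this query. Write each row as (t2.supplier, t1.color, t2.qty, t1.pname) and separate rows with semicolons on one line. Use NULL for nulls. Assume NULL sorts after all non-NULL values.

FULL OUTER JOIN keeps every row from both sides; unmatched rows get NULL for the other side's columns.
Matching on t1.part_id >= t2.part_id. A NULL in a compared column never satisfies the condition.
- t1 row (part_id=5): matches 2 t2 row(s) → 2 output row(s).
- t1 row (part_id=2): no match → kept, t2 columns NULL.
- t1 row (part_id=3): no match → kept, t2 columns NULL.
- t1 row (part_id=1): no match → kept, t2 columns NULL.
- t1 row (part_id=4): no match → kept, t2 columns NULL.
- t1 row (part_id=2): no match → kept, t2 columns NULL.
- t1 row (part_id=5): matches 2 t2 row(s) → 2 output row(s).
- 3 row(s) from t2 found no t1 partner → padded with NULL.

(Frank, NULL, 21, NULL); (Ivan, NULL, 3, NULL); (Ken, navy, 15, Chip); (Ken, white, 15, Motor); (Sara, navy, 28, Chip); (Sara, white, 28, Motor); (Xin, NULL, 7, NULL); (NULL, gray, NULL, NULL); (NULL, green, NULL, Cable); (NULL, green, NULL, Motor); (NULL, red, NULL, Chip); (NULL, white, NULL, NULL)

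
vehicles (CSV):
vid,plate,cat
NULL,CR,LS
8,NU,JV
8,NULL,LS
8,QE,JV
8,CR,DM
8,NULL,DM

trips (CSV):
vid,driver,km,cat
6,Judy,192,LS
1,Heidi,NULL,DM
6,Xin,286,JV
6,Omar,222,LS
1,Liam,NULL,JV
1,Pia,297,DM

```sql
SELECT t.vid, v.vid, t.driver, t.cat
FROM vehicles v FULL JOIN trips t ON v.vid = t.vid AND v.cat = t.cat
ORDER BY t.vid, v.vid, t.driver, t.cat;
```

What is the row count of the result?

12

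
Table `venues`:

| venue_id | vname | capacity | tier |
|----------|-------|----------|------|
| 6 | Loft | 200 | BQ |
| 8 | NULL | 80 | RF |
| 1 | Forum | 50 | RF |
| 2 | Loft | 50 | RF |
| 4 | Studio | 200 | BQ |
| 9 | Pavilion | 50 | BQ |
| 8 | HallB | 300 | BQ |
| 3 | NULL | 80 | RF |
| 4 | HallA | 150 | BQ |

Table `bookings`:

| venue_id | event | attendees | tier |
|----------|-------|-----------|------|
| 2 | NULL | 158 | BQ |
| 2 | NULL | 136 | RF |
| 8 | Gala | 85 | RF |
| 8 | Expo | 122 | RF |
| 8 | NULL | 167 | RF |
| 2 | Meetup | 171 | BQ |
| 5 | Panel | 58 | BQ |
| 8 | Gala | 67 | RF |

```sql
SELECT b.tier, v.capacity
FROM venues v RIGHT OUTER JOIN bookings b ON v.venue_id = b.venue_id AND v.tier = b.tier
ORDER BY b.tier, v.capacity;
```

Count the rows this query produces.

8

RIGHT JOIN keeps every row from `bookings`; unmatched rows get NULL for `venues`'s columns.
Matching on v.venue_id = b.venue_id AND v.tier = b.tier.
- v (venue_id=6, tier=BQ) has no partner in b.
- v (venue_id=8, tier=RF) pairs with 4 row(s) of b.
- v (venue_id=1, tier=RF) has no partner in b.
- v (venue_id=2, tier=RF) pairs with 1 row(s) of b.
- v (venue_id=4, tier=BQ) has no partner in b.
- v (venue_id=9, tier=BQ) has no partner in b.
- v (venue_id=8, tier=BQ) has no partner in b.
- v (venue_id=3, tier=RF) has no partner in b.
- v (venue_id=4, tier=BQ) has no partner in b.
- plus 3 unmatched b row(s), each kept with NULL v columns.
Total: 5 matched + 3 padded = 8 rows.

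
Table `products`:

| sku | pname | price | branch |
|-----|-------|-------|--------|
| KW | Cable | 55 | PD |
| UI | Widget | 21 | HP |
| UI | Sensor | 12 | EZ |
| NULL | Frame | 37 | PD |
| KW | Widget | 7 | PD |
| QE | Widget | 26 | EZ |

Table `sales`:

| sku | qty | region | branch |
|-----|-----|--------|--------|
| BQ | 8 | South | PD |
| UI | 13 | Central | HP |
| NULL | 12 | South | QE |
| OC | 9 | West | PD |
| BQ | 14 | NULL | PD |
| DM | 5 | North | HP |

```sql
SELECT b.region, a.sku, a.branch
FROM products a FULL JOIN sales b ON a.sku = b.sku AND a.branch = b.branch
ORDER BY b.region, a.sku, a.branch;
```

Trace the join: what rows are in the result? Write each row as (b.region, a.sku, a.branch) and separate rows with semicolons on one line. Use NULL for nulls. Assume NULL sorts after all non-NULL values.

(Central, UI, HP); (North, NULL, NULL); (South, NULL, NULL); (South, NULL, NULL); (West, NULL, NULL); (NULL, KW, PD); (NULL, KW, PD); (NULL, QE, EZ); (NULL, UI, EZ); (NULL, NULL, PD); (NULL, NULL, NULL)

FULL OUTER JOIN keeps every row from both sides; unmatched rows get NULL for the other side's columns.
Matching on a.sku = b.sku AND a.branch = b.branch. A NULL in a compared column never satisfies the condition.
Matched pairs: 1; unmatched a rows kept: 5; unmatched b rows kept: 5.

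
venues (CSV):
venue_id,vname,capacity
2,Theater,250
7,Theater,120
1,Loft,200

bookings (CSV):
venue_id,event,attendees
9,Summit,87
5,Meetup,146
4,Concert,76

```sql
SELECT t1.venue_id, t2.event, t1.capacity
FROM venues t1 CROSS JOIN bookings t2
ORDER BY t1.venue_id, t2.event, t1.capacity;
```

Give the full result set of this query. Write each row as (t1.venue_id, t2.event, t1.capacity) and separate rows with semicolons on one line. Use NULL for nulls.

(1, Concert, 200); (1, Meetup, 200); (1, Summit, 200); (2, Concert, 250); (2, Meetup, 250); (2, Summit, 250); (7, Concert, 120); (7, Meetup, 120); (7, Summit, 120)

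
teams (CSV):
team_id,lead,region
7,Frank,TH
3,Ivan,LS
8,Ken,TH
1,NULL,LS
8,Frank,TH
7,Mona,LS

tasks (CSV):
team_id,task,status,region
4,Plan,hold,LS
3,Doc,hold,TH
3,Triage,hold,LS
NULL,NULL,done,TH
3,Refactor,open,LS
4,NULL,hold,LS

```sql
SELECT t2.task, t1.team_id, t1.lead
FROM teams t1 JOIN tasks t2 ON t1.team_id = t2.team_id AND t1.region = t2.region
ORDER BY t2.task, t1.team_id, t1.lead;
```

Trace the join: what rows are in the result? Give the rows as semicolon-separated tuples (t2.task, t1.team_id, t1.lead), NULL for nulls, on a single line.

(Refactor, 3, Ivan); (Triage, 3, Ivan)

INNER JOIN keeps only pairs where the ON condition holds.
Matching on t1.team_id = t2.team_id AND t1.region = t2.region. A NULL in a compared column never satisfies the condition.
- t1[0] team_id=7, region=TH → no match; dropped.
- t1[1] team_id=3, region=LS → 2 match(es) in t2 → 2 row(s).
- t1[2] team_id=8, region=TH → no match; dropped.
- t1[3] team_id=1, region=LS → no match; dropped.
- t1[4] team_id=8, region=TH → no match; dropped.
- t1[5] team_id=7, region=LS → no match; dropped.
After projecting and ordering:
t2.task | t1.team_id | t1.lead
Refactor | 3 | Ivan
Triage | 3 | Ivan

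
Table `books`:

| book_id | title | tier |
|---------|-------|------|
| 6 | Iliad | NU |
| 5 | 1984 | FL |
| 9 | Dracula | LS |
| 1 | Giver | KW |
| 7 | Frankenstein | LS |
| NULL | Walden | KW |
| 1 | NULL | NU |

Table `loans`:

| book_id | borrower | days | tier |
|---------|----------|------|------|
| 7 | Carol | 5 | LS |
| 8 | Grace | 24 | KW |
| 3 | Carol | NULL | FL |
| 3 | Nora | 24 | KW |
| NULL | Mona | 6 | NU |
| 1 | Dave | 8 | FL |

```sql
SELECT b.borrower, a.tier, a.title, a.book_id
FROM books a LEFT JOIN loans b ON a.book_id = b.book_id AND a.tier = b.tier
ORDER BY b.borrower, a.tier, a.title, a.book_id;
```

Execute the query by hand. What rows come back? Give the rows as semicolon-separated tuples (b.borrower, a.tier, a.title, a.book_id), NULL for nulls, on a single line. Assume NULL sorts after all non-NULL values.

(Carol, LS, Frankenstein, 7); (NULL, FL, 1984, 5); (NULL, KW, Giver, 1); (NULL, KW, Walden, NULL); (NULL, LS, Dracula, 9); (NULL, NU, Iliad, 6); (NULL, NU, NULL, 1)

LEFT JOIN keeps every row from `books`; unmatched rows get NULL for `loans`'s columns.
Matching on a.book_id = b.book_id AND a.tier = b.tier. A NULL in a compared column never satisfies the condition.
- book_id=6, tier=NU: no b row matches, row kept with b columns NULL.
- book_id=5, tier=FL: no b row matches, row kept with b columns NULL.
- book_id=9, tier=LS: no b row matches, row kept with b columns NULL.
- book_id=1, tier=KW: no b row matches, row kept with b columns NULL.
- book_id=7, tier=LS: 1 matching b row(s), so 1 row(s) emitted.
- book_id=NULL, tier=KW: no b row matches, row kept with b columns NULL.
- book_id=1, tier=NU: no b row matches, row kept with b columns NULL.
After projecting and ordering:
b.borrower | a.tier | a.title | a.book_id
Carol | LS | Frankenstein | 7
NULL | FL | 1984 | 5
NULL | KW | Giver | 1
NULL | KW | Walden | NULL
NULL | LS | Dracula | 9
NULL | NU | Iliad | 6
NULL | NU | NULL | 1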